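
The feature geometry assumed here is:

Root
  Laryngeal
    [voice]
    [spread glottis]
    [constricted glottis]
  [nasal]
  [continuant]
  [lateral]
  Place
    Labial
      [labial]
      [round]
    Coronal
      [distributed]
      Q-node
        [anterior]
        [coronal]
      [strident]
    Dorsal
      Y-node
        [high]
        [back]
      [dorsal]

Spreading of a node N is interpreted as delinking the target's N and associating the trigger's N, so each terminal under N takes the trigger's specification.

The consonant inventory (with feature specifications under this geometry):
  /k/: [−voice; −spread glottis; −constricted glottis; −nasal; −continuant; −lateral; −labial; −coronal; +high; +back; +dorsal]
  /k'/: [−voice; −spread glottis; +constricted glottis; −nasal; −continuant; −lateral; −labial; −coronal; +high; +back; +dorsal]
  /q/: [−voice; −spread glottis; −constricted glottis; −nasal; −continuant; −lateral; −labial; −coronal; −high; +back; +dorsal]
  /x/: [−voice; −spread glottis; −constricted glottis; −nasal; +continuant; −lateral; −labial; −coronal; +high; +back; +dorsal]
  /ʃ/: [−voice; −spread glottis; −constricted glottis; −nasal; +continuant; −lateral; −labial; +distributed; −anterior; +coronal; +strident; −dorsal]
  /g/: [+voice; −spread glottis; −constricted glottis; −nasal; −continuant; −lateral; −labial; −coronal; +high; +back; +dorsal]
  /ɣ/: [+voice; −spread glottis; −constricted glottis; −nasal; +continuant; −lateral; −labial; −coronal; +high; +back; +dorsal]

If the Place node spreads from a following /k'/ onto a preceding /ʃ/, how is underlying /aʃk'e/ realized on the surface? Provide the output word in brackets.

Terminals under Place in this geometry: [labial], [round], [distributed], [anterior], [coronal], [strident], [high], [back], [dorsal].
The target acquires /k'/'s values for everything under Place — [−labial], [−coronal], [+high], [+back], [+dorsal] — while keeping its own [voice], [spread glottis], [constricted glottis], ….
Among the inventory, only /x/ has exactly this specification, giving the surface form [axk'e].

[axk'e]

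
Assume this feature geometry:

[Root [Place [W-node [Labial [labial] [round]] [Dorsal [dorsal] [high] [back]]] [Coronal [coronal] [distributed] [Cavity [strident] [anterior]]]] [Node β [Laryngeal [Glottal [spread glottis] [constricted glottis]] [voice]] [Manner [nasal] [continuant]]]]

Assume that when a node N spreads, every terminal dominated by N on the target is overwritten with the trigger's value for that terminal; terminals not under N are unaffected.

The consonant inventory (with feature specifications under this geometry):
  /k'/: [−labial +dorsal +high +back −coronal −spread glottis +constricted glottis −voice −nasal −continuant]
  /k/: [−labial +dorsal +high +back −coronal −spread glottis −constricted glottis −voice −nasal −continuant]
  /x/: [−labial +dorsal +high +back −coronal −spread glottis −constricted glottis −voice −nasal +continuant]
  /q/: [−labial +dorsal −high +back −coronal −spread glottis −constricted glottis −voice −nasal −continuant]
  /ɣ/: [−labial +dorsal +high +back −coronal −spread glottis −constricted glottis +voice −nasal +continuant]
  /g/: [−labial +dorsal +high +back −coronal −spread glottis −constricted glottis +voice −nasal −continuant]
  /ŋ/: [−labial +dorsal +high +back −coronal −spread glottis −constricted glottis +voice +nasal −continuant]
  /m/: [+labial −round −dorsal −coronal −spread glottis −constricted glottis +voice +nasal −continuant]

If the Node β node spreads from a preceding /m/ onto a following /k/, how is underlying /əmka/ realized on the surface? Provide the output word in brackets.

[əmŋa]

The Node β node dominates the terminals [spread glottis], [constricted glottis], [voice], [nasal], [continuant].
After delinking /k/'s Node β and linking /m/'s, the affected terminals become [−spread glottis], [−constricted glottis], [+voice], [+nasal], [−continuant]; [labial], [dorsal], [high], … (outside Node β) are retained from /k/.
This feature bundle is that of [ŋ], so /əmka/ surfaces as [əmŋa].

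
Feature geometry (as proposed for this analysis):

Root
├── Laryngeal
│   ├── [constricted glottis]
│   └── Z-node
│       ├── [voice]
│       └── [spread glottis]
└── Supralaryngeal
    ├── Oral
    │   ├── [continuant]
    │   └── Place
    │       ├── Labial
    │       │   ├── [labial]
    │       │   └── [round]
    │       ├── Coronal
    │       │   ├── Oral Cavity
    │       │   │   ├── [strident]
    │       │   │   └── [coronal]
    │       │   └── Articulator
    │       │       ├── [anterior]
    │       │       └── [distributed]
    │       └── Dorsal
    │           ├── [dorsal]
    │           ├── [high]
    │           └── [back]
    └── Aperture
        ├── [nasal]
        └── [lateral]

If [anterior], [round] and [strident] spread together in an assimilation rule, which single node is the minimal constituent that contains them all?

Place

[anterior]: Root ▹ Supralaryngeal ▹ Oral ▹ Place ▹ Coronal ▹ Articulator ▹ [anterior].
[round]: Root ▹ Supralaryngeal ▹ Oral ▹ Place ▹ Labial ▹ [round].
[strident]: Root ▹ Supralaryngeal ▹ Oral ▹ Place ▹ Coronal ▹ Oral Cavity ▹ [strident].
Place is the lowest common ancestor — every listed feature sits under it, and no single subconstituent of Place covers them all.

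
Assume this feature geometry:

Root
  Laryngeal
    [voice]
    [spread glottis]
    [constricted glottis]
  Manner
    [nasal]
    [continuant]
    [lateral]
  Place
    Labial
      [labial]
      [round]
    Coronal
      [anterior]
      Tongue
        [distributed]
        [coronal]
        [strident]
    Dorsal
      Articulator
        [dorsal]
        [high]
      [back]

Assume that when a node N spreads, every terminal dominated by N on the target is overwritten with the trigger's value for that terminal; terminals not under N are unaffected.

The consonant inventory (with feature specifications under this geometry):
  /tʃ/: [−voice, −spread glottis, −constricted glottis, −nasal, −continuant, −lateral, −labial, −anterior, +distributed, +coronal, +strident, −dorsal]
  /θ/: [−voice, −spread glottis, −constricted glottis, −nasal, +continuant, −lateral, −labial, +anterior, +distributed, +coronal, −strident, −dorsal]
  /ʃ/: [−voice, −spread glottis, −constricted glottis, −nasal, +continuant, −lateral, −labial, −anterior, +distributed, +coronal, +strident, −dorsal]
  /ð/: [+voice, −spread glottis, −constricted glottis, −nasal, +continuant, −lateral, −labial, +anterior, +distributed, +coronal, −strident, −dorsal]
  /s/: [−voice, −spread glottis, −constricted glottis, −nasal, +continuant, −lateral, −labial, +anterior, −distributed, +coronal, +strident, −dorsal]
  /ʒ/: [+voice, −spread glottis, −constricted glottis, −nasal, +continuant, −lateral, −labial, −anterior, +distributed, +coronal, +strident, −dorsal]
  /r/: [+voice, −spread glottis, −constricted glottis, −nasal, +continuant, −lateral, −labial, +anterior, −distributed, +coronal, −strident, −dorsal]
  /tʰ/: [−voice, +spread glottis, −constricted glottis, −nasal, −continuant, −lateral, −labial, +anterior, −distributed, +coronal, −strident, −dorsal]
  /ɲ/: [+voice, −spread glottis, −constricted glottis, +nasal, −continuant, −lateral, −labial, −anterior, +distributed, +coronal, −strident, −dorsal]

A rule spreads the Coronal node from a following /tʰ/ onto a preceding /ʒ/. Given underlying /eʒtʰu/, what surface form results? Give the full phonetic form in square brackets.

[ertʰu]

The Coronal node dominates the terminals [anterior], [distributed], [coronal], [strident].
Spreading Coronal from /tʰ/ onto /ʒ/ replaces those values with /tʰ/'s: [+anterior], [−distributed], [+coronal], [−strident]. Features outside Coronal ([voice], [spread glottis], [constricted glottis], …) stay as in /ʒ/.
Among the inventory, only /r/ has exactly this specification, giving the surface form [ertʰu].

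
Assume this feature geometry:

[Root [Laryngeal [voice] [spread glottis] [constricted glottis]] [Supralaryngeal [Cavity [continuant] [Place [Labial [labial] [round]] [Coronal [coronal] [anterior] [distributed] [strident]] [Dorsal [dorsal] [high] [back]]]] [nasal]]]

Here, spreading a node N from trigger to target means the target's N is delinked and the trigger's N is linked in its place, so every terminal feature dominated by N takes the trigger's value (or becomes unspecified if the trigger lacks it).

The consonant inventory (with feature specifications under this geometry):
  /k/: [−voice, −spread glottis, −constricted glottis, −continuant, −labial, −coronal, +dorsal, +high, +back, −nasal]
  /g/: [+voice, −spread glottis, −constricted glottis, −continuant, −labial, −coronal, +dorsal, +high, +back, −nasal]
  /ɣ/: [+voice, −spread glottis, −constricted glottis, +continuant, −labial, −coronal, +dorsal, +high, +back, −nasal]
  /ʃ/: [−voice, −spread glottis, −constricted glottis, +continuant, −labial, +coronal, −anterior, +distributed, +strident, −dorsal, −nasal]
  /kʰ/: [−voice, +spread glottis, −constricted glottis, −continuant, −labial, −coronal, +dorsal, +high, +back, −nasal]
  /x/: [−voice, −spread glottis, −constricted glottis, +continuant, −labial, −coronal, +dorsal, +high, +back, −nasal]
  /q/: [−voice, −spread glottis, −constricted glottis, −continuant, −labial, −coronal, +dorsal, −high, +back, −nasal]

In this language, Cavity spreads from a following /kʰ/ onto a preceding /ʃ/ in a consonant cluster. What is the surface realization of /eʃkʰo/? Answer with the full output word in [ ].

[ekkʰo]

Cavity immediately or transitively dominates [continuant], [labial], [round], [coronal], [anterior], [distributed], [strident], [dorsal], [high], [back].
The target acquires /kʰ/'s values for everything under Cavity — [−continuant], [−labial], [−coronal], [+dorsal], [+high], [+back] — while keeping its own [voice], [spread glottis], [constricted glottis], ….
This feature bundle is that of [k], so /eʃkʰo/ surfaces as [ekkʰo].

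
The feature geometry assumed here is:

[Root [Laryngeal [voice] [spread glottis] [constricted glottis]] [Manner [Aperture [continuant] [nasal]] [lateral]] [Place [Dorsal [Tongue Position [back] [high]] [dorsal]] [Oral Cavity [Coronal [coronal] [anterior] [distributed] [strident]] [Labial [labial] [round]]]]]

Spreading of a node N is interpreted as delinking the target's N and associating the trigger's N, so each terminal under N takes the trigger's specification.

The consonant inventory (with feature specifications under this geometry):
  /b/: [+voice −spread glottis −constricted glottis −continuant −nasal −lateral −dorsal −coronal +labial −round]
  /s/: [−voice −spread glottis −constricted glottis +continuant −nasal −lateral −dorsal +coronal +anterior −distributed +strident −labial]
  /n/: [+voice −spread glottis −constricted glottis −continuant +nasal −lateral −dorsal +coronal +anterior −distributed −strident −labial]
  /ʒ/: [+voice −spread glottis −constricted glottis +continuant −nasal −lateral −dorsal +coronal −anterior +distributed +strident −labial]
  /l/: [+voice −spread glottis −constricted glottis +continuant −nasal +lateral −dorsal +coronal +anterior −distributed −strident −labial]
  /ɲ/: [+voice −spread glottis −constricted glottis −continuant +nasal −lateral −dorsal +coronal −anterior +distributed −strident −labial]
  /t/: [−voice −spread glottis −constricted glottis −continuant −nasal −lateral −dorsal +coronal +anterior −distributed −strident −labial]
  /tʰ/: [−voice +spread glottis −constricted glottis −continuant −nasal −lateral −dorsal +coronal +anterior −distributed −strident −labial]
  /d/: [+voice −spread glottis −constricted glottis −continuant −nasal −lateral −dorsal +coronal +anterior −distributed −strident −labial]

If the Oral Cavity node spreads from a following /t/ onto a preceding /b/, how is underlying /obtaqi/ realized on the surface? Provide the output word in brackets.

The Oral Cavity node dominates the terminals [coronal], [anterior], [distributed], [strident], [labial], [round].
The target acquires /t/'s values for everything under Oral Cavity — [+coronal], [+anterior], [−distributed], [−strident], [−labial] — while keeping its own [voice], [spread glottis], [constricted glottis], ….
The resulting bundle matches /d/ in the inventory; substituting it for /b/ gives [odtaqi].

[odtaqi]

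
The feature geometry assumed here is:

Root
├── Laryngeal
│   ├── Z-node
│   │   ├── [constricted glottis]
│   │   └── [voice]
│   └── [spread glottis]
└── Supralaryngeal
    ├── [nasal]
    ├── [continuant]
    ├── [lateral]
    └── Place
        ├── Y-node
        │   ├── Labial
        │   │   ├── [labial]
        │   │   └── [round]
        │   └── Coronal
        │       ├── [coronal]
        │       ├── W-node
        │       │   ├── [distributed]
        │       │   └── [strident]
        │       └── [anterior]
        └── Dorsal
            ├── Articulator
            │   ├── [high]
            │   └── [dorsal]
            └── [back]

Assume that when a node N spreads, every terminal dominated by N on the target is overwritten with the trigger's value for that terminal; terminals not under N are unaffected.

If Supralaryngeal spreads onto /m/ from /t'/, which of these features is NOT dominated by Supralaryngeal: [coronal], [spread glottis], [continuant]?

[spread glottis]

Under this geometry, Supralaryngeal contains [nasal], [continuant], [lateral], [labial], [round], [coronal], [distributed], [strident], [anterior], [high], [dorsal], [back].
Of the listed options, [coronal], [continuant] are among these and would be overwritten by spreading Supralaryngeal.
[spread glottis] is not within the Supralaryngeal subtree (it hangs from Laryngeal), so /m/'s [spread glottis] value survives.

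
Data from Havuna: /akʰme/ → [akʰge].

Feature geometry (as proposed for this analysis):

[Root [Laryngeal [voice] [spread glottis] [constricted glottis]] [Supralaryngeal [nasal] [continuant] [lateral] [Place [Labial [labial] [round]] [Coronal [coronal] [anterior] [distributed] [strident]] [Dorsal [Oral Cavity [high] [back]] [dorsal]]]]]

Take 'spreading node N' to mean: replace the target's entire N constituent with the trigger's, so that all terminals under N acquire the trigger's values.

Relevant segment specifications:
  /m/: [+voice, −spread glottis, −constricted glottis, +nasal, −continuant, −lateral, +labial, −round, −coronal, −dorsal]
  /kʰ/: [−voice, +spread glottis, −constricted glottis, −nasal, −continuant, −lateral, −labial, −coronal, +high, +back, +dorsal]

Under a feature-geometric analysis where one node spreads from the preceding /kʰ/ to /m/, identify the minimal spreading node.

Supralaryngeal

Feature comparison: [nasal], [labial], [round], [dorsal], [high], [back] differ between /m/ and [g]; the remaining terminals match.
Tracing each changed feature up the tree, the paths first meet at Supralaryngeal; any lower node misses at least one of them.
Delinking /m/'s Supralaryngeal and associating /kʰ/'s Supralaryngeal gives precisely the feature bundle of [g].
Since [spread glottis], [voice] are preserved even though /kʰ/ disagrees there, no node above Supralaryngeal spread.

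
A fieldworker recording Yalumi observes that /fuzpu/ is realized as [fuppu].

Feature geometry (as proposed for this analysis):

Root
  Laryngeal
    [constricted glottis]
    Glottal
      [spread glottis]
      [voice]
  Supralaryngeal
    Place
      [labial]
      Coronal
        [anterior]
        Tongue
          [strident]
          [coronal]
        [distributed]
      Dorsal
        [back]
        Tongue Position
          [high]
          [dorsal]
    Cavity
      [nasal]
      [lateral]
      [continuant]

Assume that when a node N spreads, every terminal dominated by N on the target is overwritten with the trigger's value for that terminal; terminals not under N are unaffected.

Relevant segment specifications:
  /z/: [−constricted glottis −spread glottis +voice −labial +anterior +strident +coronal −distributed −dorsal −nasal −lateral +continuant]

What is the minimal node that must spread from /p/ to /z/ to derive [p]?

Root

Comparing /z/ with its surface form [p], the features that change are [voice], [continuant], [labial], [coronal], [anterior], [distributed], [strident].
In this geometry the lowest node dominating all of them is Root: every daughter of Root dominates only a proper subset, so no lower node suffices.
Delinking /z/'s Root and associating /p/'s Root gives precisely the feature bundle of [p].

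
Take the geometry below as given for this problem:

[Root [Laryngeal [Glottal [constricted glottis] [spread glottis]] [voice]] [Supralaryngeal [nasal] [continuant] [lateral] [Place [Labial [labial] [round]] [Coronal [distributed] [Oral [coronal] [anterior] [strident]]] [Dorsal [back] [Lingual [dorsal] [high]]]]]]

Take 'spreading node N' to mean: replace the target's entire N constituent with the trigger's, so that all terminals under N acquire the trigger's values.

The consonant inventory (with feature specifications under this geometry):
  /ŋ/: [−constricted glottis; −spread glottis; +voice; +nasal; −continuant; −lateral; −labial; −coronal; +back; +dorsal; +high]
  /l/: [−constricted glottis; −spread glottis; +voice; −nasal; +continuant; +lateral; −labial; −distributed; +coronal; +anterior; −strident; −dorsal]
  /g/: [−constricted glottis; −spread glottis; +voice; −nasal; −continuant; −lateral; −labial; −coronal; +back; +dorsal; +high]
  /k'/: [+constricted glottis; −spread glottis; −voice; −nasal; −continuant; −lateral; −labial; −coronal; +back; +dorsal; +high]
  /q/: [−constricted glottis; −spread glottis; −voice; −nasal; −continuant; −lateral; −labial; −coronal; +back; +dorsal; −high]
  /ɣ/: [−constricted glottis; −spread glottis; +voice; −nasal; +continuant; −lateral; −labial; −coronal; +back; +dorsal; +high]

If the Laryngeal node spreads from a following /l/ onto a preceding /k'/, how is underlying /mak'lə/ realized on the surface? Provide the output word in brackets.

[maglə]

Laryngeal immediately or transitively dominates [constricted glottis], [spread glottis], [voice].
Spreading Laryngeal from /l/ onto /k'/ replaces those values with /l/'s: [−constricted glottis], [−spread glottis], [+voice]. Features outside Laryngeal ([nasal], [continuant], [lateral], …) stay as in /k'/.
Among the inventory, only /g/ has exactly this specification, giving the surface form [maglə].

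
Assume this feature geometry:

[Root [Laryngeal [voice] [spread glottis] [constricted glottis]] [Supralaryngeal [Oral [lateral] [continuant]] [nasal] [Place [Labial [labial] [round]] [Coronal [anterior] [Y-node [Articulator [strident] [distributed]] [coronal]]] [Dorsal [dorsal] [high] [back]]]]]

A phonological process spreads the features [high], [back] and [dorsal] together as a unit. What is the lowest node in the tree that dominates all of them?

Dorsal

[high]: Root > Supralaryngeal > Place > Dorsal > [high].
[back]: Root > Supralaryngeal > Place > Dorsal > [back].
[dorsal]: Root > Supralaryngeal > Place > Dorsal > [dorsal].
The listed terminals split across distinct daughters of Dorsal, so Dorsal itself is the smallest node containing them all.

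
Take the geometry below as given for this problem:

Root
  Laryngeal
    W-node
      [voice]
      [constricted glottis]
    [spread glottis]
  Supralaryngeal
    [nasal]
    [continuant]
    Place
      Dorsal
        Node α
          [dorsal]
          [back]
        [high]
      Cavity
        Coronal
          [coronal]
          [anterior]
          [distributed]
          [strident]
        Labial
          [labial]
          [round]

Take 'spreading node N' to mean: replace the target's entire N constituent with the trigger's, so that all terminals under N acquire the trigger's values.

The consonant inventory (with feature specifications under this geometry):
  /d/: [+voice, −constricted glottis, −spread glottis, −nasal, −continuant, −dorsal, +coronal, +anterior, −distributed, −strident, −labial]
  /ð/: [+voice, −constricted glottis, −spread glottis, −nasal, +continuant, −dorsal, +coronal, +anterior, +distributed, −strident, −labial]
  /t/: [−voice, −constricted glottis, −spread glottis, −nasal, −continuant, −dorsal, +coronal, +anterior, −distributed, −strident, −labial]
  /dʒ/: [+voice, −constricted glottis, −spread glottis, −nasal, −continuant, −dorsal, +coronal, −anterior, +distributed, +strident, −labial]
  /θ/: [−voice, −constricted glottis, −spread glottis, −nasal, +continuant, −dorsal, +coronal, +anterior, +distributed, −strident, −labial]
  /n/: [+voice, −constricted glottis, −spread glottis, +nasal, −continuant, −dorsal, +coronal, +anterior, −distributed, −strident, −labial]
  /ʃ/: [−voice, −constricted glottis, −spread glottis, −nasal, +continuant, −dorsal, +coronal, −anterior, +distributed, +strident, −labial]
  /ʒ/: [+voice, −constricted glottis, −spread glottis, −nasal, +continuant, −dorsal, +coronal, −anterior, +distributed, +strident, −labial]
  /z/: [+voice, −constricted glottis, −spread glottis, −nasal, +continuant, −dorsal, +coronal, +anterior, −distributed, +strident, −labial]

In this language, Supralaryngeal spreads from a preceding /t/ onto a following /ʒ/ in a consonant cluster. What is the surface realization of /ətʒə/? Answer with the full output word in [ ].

[ətdə]

Supralaryngeal immediately or transitively dominates [nasal], [continuant], [dorsal], [back], [high], [coronal], [anterior], [distributed], [strident], [labial], [round].
Spreading Supralaryngeal from /t/ onto /ʒ/ replaces those values with /t/'s: [−nasal], [−continuant], [−dorsal], [+coronal], [+anterior], [−distributed], [−strident], [−labial]. Features outside Supralaryngeal ([voice], [constricted glottis], [spread glottis]) stay as in /ʒ/.
Among the inventory, only /d/ has exactly this specification, giving the surface form [ətdə].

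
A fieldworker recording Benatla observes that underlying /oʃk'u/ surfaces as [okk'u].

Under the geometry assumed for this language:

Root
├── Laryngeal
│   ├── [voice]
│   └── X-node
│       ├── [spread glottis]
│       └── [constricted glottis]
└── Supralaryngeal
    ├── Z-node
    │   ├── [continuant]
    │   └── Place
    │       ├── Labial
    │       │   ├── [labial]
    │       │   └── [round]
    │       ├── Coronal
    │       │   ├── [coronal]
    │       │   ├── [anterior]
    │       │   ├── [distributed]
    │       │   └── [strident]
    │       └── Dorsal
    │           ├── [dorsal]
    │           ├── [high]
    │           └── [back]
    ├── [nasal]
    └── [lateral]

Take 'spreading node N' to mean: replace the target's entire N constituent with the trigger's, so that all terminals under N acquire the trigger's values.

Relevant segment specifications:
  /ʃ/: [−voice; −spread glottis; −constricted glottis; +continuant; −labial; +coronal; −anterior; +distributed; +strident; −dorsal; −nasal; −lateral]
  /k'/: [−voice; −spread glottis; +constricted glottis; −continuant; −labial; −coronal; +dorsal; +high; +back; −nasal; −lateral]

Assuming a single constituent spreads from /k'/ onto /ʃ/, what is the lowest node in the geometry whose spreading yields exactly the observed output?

Z-node

Feature comparison: [continuant], [coronal], [anterior], [distributed], [strident], [dorsal], [high], [back] differ between /ʃ/ and [k]; the remaining terminals match.
Tracing each changed feature up the tree, the paths first meet at Z-node; any lower node misses at least one of them.
Delinking /ʃ/'s Z-node and associating /k'/'s Z-node gives precisely the feature bundle of [k].
[constricted glottis], a feature on which the two segments disagree outside Z-node, is unchanged — nothing dominating it spread, and Z-node is the minimal sufficient constituent.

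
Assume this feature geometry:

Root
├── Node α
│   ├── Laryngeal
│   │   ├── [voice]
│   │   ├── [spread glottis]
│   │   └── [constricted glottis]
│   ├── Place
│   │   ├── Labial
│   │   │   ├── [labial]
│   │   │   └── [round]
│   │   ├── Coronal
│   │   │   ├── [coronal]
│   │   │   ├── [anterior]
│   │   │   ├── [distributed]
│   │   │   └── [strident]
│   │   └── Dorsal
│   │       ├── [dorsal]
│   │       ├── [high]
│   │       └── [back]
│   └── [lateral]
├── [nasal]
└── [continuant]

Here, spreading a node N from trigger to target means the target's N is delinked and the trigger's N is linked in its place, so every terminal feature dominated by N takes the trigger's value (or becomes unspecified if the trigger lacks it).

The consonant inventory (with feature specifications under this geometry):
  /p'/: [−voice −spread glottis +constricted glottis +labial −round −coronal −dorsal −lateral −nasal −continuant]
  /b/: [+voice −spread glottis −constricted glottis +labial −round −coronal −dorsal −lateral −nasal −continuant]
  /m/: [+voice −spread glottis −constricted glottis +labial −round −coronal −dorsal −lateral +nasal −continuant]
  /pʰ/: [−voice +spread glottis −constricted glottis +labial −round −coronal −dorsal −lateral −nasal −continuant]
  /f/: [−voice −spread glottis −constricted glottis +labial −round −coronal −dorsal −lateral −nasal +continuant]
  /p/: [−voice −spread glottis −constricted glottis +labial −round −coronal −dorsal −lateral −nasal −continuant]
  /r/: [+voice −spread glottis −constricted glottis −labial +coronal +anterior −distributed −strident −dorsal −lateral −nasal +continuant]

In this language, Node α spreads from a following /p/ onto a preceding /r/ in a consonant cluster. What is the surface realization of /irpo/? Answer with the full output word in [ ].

[ifpo]

The Node α node dominates the terminals [voice], [spread glottis], [constricted glottis], [labial], [round], [coronal], [anterior], [distributed], [strident], [dorsal], [high], [back], [lateral].
The target acquires /p/'s values for everything under Node α — [−voice], [−spread glottis], [−constricted glottis], [+labial], [−round], [−coronal], [−dorsal], [−lateral] — while keeping its own [nasal], [continuant].
This feature bundle is that of [f], so /irpo/ surfaces as [ifpo].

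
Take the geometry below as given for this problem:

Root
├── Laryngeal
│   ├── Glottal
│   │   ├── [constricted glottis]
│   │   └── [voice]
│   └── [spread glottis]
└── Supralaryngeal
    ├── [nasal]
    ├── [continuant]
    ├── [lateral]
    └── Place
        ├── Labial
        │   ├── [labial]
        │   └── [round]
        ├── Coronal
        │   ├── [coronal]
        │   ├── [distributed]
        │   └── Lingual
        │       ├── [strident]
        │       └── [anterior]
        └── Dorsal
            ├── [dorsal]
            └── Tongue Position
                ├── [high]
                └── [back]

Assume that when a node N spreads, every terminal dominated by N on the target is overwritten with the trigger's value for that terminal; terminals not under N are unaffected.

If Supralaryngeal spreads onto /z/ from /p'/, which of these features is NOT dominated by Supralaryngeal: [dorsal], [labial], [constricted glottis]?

Supralaryngeal dominates exactly [nasal], [continuant], [lateral], [labial], [round], [coronal], [distributed], [strident], [anterior], [dorsal], [high], [back].
Spreading Supralaryngeal replaces [labial], [dorsal] with the trigger's values, since each sits inside the Supralaryngeal constituent.
[constricted glottis] attaches under Glottal, not under Supralaryngeal, so /z/ retains its own value for [constricted glottis].

[constricted glottis]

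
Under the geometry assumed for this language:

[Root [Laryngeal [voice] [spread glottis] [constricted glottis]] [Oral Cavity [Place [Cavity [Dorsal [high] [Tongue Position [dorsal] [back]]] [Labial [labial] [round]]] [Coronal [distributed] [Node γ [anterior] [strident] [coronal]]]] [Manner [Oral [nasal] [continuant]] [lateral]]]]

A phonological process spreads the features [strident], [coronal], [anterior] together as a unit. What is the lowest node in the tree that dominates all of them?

[strident] is immediately dominated by Node γ.
[coronal] is immediately dominated by Node γ.
[anterior] is immediately dominated by Node γ.
The lowest node appearing on every path is Node γ; each proper daughter of Node γ fails to dominate at least one of the listed features.

Node γ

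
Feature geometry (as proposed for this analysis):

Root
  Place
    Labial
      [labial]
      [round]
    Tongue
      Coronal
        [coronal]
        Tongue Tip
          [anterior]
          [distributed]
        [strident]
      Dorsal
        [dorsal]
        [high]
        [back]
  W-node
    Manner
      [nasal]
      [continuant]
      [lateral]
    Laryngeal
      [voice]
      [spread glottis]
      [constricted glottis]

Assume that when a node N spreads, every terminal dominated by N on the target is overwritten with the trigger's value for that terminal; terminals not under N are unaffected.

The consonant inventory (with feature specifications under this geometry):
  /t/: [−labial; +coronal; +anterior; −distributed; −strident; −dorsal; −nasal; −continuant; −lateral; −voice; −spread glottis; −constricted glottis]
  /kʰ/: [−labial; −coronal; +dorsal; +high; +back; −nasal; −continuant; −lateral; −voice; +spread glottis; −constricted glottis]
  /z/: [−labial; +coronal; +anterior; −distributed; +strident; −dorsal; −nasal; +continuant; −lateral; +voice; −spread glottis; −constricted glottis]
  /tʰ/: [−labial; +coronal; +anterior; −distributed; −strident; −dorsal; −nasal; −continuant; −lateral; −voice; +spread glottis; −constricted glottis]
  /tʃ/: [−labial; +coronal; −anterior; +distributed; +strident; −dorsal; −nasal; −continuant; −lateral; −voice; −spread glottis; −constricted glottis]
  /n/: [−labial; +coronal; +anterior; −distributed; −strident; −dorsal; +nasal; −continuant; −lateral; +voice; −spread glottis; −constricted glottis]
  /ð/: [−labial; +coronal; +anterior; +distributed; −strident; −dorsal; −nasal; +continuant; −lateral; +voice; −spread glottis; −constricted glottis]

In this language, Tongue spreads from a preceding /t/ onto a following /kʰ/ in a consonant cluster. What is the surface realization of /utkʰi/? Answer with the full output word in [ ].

Tongue immediately or transitively dominates [coronal], [anterior], [distributed], [strident], [dorsal], [high], [back].
The target acquires /t/'s values for everything under Tongue — [+coronal], [+anterior], [−distributed], [−strident], [−dorsal] — while keeping its own [labial], [nasal], [continuant], ….
The resulting bundle matches /tʰ/ in the inventory; substituting it for /kʰ/ gives [uttʰi].

[uttʰi]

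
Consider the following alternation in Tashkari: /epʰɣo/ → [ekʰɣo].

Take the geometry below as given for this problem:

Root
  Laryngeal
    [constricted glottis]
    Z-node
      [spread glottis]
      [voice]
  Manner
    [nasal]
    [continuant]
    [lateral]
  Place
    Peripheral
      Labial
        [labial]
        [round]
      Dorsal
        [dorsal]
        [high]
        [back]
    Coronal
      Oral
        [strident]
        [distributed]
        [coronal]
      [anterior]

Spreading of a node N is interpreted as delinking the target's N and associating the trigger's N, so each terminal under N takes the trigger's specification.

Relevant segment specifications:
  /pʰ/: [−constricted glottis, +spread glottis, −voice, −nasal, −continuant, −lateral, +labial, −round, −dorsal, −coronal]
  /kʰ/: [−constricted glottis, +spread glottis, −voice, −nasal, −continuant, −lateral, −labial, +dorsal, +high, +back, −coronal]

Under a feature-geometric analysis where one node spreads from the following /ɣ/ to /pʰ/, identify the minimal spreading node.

Comparing /pʰ/ with its surface form [kʰ], the features that change are [labial], [round], [dorsal], [high], [back].
In this geometry the lowest node dominating all of them is Peripheral: every daughter of Peripheral dominates only a proper subset, so no lower node suffices.
If Peripheral spreads, every terminal under it takes /ɣ/'s value, producing [kʰ] as observed.
[voice], [continuant] stay as in /pʰ/ although /ɣ/ differs there, so no node dominating them spread; among the remaining candidates Peripheral is the lowest that derives the output.

Peripheral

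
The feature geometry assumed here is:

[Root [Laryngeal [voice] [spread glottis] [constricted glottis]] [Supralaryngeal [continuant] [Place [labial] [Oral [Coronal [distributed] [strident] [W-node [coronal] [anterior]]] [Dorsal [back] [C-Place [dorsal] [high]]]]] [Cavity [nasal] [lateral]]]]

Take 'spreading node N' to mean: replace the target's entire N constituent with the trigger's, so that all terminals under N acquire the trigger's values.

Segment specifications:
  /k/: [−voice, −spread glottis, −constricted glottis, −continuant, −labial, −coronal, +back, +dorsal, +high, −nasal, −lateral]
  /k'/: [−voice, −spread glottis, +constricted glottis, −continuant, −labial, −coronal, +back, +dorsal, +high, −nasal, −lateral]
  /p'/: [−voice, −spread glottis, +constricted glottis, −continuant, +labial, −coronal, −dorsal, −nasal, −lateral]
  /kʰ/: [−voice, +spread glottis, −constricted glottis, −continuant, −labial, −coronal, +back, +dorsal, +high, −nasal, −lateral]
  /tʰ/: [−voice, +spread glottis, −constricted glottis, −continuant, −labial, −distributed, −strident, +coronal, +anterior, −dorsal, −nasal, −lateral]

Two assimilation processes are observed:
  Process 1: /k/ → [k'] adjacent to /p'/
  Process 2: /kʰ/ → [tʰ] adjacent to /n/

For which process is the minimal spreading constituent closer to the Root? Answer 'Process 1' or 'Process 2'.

Process 1

Process 1 alters [constricted glottis]; the lowest dominating node is [constricted glottis] (depth 2 from Root).
In Process 2, [coronal], [anterior], [distributed], [strident], [dorsal], [high], [back] change, so the minimal spreading node is Oral at depth 3.
[constricted glottis] is closer to Root than Oral, so Process 1 spreads the higher node.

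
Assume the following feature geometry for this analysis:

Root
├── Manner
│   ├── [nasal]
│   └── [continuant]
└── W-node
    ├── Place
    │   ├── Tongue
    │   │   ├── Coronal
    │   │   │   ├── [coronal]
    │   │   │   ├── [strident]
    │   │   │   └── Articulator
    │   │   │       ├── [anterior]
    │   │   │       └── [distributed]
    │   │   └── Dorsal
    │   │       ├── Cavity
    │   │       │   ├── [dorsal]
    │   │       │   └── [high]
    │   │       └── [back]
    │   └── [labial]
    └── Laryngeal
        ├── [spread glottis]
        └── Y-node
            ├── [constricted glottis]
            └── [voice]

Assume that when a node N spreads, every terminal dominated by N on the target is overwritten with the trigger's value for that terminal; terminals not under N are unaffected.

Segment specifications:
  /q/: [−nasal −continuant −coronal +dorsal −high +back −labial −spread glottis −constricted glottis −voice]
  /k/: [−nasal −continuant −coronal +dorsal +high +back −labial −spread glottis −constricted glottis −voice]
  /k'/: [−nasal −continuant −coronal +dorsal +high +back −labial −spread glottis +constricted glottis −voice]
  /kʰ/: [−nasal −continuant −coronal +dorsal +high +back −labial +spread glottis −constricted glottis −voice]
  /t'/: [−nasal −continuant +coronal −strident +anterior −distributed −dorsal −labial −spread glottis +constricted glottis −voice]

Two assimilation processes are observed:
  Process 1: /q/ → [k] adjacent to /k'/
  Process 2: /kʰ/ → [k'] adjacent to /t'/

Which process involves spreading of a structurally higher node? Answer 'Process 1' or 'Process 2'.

Process 2

In Process 1, [high] changes, so the minimal spreading node is [high] at depth 6.
Process 2 alters [spread glottis], [constricted glottis]; the lowest common ancestor is Laryngeal (depth 2 from Root).
Laryngeal is closer to Root than [high], so Process 2 spreads the higher node.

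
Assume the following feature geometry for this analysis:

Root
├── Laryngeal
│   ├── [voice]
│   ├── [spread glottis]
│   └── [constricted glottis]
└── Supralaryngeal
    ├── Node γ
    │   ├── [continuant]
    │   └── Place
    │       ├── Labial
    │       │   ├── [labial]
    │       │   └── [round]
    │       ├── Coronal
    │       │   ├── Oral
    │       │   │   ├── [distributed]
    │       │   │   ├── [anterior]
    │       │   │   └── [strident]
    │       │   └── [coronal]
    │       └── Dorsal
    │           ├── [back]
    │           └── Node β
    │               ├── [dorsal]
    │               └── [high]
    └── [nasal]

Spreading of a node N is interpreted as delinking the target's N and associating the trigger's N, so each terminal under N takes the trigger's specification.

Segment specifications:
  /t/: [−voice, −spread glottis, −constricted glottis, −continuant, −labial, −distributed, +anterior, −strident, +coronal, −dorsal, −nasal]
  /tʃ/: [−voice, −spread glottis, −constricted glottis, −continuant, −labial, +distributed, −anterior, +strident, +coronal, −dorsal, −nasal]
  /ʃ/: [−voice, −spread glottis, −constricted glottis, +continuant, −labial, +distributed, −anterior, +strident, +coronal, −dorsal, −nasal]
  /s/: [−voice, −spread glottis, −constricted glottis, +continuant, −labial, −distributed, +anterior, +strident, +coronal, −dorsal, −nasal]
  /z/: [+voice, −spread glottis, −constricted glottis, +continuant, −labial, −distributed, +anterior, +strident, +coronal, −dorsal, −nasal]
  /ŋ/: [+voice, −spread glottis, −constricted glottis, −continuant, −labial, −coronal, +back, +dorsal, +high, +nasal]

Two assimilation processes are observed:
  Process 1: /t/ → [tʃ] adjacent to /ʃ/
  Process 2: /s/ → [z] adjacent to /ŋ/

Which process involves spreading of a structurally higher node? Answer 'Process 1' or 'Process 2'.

In Process 1, [anterior], [distributed], [strident] change, so the minimal spreading node is Oral at depth 5.
Process 2: the feature that changes is [voice]; the minimal node is [voice] (depth 2).
[voice] is closer to Root than Oral, so Process 2 spreads the higher node.

Process 2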